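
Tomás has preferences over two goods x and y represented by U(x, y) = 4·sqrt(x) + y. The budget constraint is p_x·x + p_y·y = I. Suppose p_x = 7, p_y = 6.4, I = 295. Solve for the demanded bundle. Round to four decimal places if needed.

x* = 3.3437, y* = 42.4366

MU_x = 2/√x, MU_y = 1. Tangency: 2/√x = p_x/p_y.
Thus x* = (2·p_y/p_x)² — independent of I — with the rest of income spent on y.
Plugging in: x* = (2·6.4/7)² = 3.3437, y* = 42.4366.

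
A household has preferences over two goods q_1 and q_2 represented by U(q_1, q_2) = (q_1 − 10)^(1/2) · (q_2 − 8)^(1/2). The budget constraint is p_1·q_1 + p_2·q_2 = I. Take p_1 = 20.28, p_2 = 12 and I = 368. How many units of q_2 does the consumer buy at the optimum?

Discretionary income = 368 − 10·20.28 − 8·12 = 69.2; q_2* = 8 + 0.5·69.2/12 = 10.8833.

q_2* = 10.8833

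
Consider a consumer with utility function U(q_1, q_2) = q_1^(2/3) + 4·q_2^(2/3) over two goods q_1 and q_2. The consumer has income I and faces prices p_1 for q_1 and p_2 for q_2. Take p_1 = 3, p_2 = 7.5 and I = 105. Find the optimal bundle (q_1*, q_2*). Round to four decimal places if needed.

q_1* = 3.1139, q_2* = 12.7544

MRS = MU_q_1/MU_q_2 = (1/4)·(q_2/q_1)^(1/3). Set equal to p_1/p_2.
Hence q_2/q_1 = (4·p_1/p_2)^(1/(1/3)), i.e. raised to the 3 power.
With the ratio pinned down, the budget gives q_1* = I/(p_1 + p_2·(q_2/q_1)) and q_2* = (q_2/q_1)·q_1*.
Numerically q_2/q_1 = 4.096, so q_1* = 105/(3 + 7.5·4.096) = 3.1139 and q_2* = 4.096·3.1139 = 12.7544.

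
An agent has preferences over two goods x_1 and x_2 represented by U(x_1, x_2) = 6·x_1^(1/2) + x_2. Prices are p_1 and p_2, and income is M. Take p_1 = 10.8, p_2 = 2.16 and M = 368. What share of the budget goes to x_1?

share on x_1 = 0.0106

Utility is quasi-linear in x_2; the FOC for x_1 is 3/√x_1 = p_1/p_2.
Solve: √x_1 = 3·p_2/p_1, so x_1*(p_1,p_2) = (3·p_2/p_1)², and x_2* = (M − p_1·x_1*)/p_2.
Plugging in: x_1* = (3·2.16/10.8)² = 0.36, x_2* = 168.5704.
Expenditure on x_1: 10.8·0.36 = 3.888; share = 0.0106.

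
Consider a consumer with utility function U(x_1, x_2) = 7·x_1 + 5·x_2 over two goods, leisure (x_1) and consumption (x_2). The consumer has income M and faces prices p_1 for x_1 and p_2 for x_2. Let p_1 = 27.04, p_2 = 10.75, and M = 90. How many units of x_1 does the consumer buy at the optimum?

Perfect substitutes: compare marginal utility per dollar. 7/p_1 vs 5/p_2 → 0.2589 vs 0.4651.
x_2 gives more utility per dollar, so spend all income on x_2: x_2* = M/p_2, x_1* = 0.
Numerically: x_1* = 0, x_2* = 8.3721.

x_1* = 0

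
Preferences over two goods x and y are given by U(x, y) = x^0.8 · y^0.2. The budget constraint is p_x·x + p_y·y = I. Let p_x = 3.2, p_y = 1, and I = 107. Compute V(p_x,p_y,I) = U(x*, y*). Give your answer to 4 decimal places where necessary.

Demand: x*(p_x,p_y,I) = 0.8·I/p_x and y* = 0.2·I/p_y.
At p_x=3.2, p_y=1, I=107: x* = 0.8·107/3.2 = 26.75, y* = 21.4.
Utility at the optimum: U(26.75, 21.4) = 25.5824.

V = 25.5824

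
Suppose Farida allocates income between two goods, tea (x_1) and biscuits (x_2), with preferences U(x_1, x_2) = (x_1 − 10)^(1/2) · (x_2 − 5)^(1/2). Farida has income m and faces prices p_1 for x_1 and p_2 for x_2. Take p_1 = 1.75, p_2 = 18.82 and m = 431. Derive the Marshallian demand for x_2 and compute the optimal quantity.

x_2* = 13.4857

This is Cobb-Douglas in (x_1−10, x_2−5): tangency gives 0.5·p_2·(x_2−5) = 0.5·p_1·(x_1−10).
After buying the subsistence bundle (10, 5), a share 0.5 of the remaining income goes to x_1: x_1* = 10 + 0.5·(m − 10p_1 − 5p_2)/p_1.
Discretionary income = 431 − 10·1.75 − 5·18.82 = 319.4; x_2* = 5 + 0.5·319.4/18.82 = 13.4857.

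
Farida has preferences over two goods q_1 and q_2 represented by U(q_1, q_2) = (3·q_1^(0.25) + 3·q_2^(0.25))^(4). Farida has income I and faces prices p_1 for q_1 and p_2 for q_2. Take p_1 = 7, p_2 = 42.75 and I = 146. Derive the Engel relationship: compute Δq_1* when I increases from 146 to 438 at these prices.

MRS = MU_q_1/MU_q_2 = (q_2/q_1)^(0.75). Set equal to p_1/p_2.
Solve for the ratio: q_2/q_1 = [p_1/p_2]^(4/3).
With the ratio pinned down, the budget gives q_1* = I/(p_1 + p_2·(q_2/q_1)) and q_2* = (q_2/q_1)·q_1*.
Numerically q_2/q_1 = 0.089581, so q_1* = 146/(7 + 42.75·0.089581) = 13.4816.
At I' = 438: q_1* = 40.4448. Change: 40.4448 − 13.4816 = 26.9632.

Δq_1* = 26.9632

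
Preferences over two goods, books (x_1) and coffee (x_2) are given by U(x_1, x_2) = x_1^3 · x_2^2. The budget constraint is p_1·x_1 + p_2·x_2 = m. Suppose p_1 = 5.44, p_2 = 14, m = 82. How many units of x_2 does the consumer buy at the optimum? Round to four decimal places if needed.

x_2* = 2.3429

The MRS is (3/2)·x_2/x_1. Set MRS = p_1/p_2.
So 3·p_2·x_2 = 2·p_1·x_1; combined with the budget, a share 0.6 of income goes to x_1.
Demand: x_1*(p_1,p_2,m) = 0.6·m/p_1 and x_2* = 0.4·m/p_2.
At p_1=5.44, p_2=14, m=82: x_2* = 0.4·82/14 = 2.3429.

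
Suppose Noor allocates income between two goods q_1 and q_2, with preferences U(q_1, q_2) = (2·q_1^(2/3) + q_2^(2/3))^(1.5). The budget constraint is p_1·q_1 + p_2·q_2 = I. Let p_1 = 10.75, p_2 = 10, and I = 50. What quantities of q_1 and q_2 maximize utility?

From the CES first-order condition, 2·(q_2/q_1)^(1/3) = p_1/p_2.
Solve for the ratio: q_2/q_1 = [(1/2)·p_1/p_2]^(3).
Substitute q_2 = (q_2/q_1)·q_1 into the budget: q_1* = I/(p_1 + p_2·(q_2/q_1)).
Numerically q_2/q_1 = 0.155287, so q_1* = 50/(10.75 + 10·0.155287) = 4.0641 and q_2* = 0.155287·4.0641 = 0.6311.

q_1* = 4.0641, q_2* = 0.6311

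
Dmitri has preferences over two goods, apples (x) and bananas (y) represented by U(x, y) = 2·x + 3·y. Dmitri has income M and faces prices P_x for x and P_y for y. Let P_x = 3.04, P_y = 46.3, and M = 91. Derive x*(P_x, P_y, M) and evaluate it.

x* = 29.9342

Perfect substitutes: compare marginal utility per dollar. 2/P_x vs 3/P_y → 0.6579 vs 0.0648.
x gives more utility per dollar, so spend all income on x: x* = M/P_x, y* = 0.
Numerically: x* = 29.9342, y* = 0.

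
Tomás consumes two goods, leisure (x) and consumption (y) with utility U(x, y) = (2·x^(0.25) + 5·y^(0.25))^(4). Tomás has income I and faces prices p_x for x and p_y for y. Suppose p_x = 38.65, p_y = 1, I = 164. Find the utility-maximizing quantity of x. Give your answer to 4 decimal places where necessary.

x* = 0.3402

Numerically y/x = 443.390118, so x* = 164/(38.65 + 1·443.390118) = 0.3402.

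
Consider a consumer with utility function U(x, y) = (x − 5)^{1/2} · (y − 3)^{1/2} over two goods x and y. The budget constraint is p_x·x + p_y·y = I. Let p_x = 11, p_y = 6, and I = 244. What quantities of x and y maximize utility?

Substituting into the budget: x* = 5 + 0.5·(I − 5·p_x − 3·p_y)/p_x, and y* = 3 + 0.5·(…)/p_y.
Discretionary income = 244 − 5·11 − 3·6 = 171; x* = 5 + 0.5·171/11 = 12.7727; y* = 3 + 0.5·171/6 = 17.25.

x* = 12.7727, y* = 17.25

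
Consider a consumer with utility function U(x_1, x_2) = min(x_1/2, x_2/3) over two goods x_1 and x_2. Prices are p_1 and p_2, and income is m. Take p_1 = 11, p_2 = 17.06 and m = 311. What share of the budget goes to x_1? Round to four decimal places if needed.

With perfect complements, no substitution: consume in ratio x_1:x_2 = 2:3.
Budget: p_1·x_1 + p_2·(3/2)·x_1 = m, so (2·p_1 + 3·p_2)·x_1 = 2·m.
Demand: x_1*(p_1,p_2,m) = 2·m/(2·p_1 + 3·p_2), x_2* = 3·m/(2·p_1 + 3·p_2).
Here 2·11 + 3·17.06 = 73.18, giving x_1* = 8.4996 and x_2* = 12.7494.
Expenditure on x_1: 11·8.4996 = 93.4955; share = 0.3006.

share on x_1 = 0.3006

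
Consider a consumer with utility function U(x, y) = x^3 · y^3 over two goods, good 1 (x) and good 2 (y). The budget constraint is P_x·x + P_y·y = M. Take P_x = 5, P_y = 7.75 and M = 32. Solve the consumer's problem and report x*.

Tangency: MRS = y/x = P_x/P_y.
Rearranging, P_y·y = P_x·x. Substituting into the budget gives P_x·x·(1 + 1) = M.
Demand: x*(P_x,P_y,M) = 0.5·M/P_x and y* = 0.5·M/P_y.
At P_x=5, P_y=7.75, M=32: x* = 0.5·32/5 = 3.2.

x* = 3.2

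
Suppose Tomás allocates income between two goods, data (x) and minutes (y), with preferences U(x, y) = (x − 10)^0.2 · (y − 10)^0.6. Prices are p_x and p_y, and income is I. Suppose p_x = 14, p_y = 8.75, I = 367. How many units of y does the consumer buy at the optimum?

Let x' = x−10, y' = y−10. MRS = (1/3)·y'/x' = p_x/p_y.
After buying the subsistence bundle (10, 10), a share 0.25 of the remaining income goes to x: x* = 10 + 0.25·(I − 10p_x − 10p_y)/p_x.
Discretionary income = 367 − 10·14 − 10·8.75 = 139.5; y* = 10 + 0.75·139.5/8.75 = 21.9571.

y* = 21.9571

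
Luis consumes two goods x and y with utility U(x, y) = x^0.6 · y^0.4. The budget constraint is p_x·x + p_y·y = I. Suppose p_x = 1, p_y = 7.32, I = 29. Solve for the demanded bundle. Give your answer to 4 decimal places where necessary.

Tangency: MRS = (3/2)·y/x = p_x/p_y.
So 0.6·p_y·y = 0.4·p_x·x; combined with the budget, a share 0.6 of income goes to x.
Demand: x*(p_x,p_y,I) = 0.6·I/p_x and y* = 0.4·I/p_y.
At p_x=1, p_y=7.32, I=29: x* = 0.6·29/1 = 17.4, y* = 1.5847.

x* = 17.4, y* = 1.5847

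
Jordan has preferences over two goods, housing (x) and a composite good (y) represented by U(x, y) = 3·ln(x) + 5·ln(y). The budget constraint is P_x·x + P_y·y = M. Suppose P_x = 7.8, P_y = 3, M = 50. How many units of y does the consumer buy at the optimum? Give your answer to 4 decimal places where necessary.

MU_x/MU_y = (3·y)/(5·x); tangency sets this equal to P_x/P_y.
Rearranging, P_y·y = (5/3)·P_x·x. Substituting into the budget gives P_x·x·(1 + (5/3)) = M.
Demand: x*(P_x,P_y,M) = 0.375·M/P_x and y* = 0.625·M/P_y.
At P_x=7.8, P_y=3, M=50: y* = 0.625·50/3 = 10.4167.

y* = 10.4167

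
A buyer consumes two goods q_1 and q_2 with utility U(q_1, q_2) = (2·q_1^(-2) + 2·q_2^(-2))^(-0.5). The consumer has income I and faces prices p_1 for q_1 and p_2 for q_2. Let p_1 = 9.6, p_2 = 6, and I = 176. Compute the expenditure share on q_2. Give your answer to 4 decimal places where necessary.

With the ratio pinned down, the budget gives q_1* = I/(p_1 + p_2·(q_2/q_1)) and q_2* = (q_2/q_1)·q_1*.
Numerically q_2/q_1 = 1.169607, so q_1* = 176/(9.6 + 6·1.169607) = 10.5912 and q_2* = 1.169607·10.5912 = 12.3875.
Expenditure on q_2: 6·12.3875 = 74.3249; share = 0.4223.

share on q_2 = 0.4223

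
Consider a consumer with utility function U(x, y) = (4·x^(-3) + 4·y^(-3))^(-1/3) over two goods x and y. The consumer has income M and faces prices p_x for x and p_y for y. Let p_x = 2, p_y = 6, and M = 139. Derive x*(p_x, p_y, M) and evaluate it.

From the CES first-order condition, (y/x)^(4) = p_x/p_y.
Solve for the ratio: y/x = [p_x/p_y]^(0.25).
With the ratio pinned down, the budget gives x* = M/(p_x + p_y·(y/x)) and y* = (y/x)·x*.
Numerically y/x = 0.759836, so x* = 139/(2 + 6·0.759836) = 21.1922.

x* = 21.1922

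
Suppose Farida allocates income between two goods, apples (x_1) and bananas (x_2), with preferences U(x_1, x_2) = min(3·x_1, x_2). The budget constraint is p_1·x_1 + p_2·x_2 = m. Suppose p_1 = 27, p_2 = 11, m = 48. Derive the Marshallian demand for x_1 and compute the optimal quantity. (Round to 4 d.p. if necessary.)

With perfect complements, no substitution: consume in ratio x_1:x_2 = 1:3.
Budget: p_1·x_1 + p_2·3·x_1 = m, so (p_1 + 3·p_2)·x_1 = m.
Demand: x_1*(p_1,p_2,m) = m/(p_1 + 3·p_2), x_2* = 3·m/(p_1 + 3·p_2).
Here 27 + 3·11 = 60, giving x_1* = 0.8.

x_1* = 0.8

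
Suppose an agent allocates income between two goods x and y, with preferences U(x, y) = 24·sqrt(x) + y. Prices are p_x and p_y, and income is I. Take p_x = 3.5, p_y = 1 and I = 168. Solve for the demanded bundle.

MU_x = 12/√x, MU_y = 1. Tangency: 12/√x = p_x/p_y.
Thus x* = (12·p_y/p_x)² — independent of I — with the rest of income spent on y.
Plugging in: x* = (12·1/3.5)² = 11.7551, y* = 126.8571.

x* = 11.7551, y* = 126.8571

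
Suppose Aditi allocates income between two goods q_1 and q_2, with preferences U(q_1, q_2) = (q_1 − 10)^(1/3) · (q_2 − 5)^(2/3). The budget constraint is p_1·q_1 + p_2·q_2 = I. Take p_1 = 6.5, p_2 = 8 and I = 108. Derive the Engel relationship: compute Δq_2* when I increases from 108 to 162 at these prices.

Δq_2* = 4.5

This is Cobb-Douglas in (q_1−10, q_2−5): tangency gives 1/3·p_2·(q_2−5) = 2/3·p_1·(q_1−10).
Substituting into the budget: q_1* = 10 + 1/3·(I − 10·p_1 − 5·p_2)/p_1, and q_2* = 5 + 2/3·(…)/p_2.
Discretionary income = 108 − 10·6.5 − 5·8 = 3; q_2* = 5 + 2/3·3/8 = 5.25.
At I' = 162: q_2* = 9.75. Change: 9.75 − 5.25 = 4.5.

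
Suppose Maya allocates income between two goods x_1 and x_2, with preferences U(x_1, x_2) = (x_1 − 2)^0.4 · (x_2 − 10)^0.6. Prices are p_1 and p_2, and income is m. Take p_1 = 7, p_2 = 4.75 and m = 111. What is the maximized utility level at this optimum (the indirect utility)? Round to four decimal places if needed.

V = 4.5527

Let x_1' = x_1−2, x_2' = x_2−10. MRS = (2/3)·x_2'/x_1' = p_1/p_2.
Substituting into the budget: x_1* = 2 + 0.4·(m − 2·p_1 − 10·p_2)/p_1, and x_2* = 10 + 0.6·(…)/p_2.
Discretionary income = 111 − 2·7 − 10·4.75 = 49.5; x_1* = 2 + 0.4·49.5/7 = 4.8286; x_2* = 10 + 0.6·49.5/4.75 = 16.2526.
Utility at the optimum: U(4.8286, 16.2526) = 4.5527.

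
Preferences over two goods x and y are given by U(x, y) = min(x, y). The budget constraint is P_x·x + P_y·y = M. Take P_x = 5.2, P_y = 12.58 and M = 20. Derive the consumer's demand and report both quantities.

Leontief preferences: the optimum is at the kink where x/1 = y/1, i.e. y = x.
Budget: P_x·x + P_y·x = M, so (P_x + P_y)·x = M.
Demand: x*(P_x,P_y,M) = M/(P_x + P_y), y* = M/(P_x + P_y).
Here 5.2 + 12.58 = 17.78, giving x* = 1.1249 and y* = 1.1249.

x* = 1.1249, y* = 1.1249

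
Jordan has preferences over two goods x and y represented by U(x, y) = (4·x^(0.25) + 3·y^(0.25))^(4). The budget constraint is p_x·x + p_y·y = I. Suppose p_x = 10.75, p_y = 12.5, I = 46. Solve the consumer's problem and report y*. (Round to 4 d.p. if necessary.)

From the CES first-order condition, (4/3)·(y/x)^(0.75) = p_x/p_y.
Hence y/x = ((3/4)·p_x/p_y)^(1/(0.75)), i.e. raised to the 4/3 power.
Substitute y = (y/x)·x into the budget: x* = I/(p_x + p_y·(y/x)).
Numerically y/x = 0.557288, so x* = 46/(10.75 + 12.5·0.557288) = 2.5965 and y* = 0.557288·2.5965 = 1.447.

y* = 1.447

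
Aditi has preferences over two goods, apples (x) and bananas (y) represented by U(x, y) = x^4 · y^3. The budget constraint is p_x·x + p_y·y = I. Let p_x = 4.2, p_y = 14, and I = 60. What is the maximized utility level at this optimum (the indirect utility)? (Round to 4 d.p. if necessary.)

MU_x/MU_y = (4·y)/(3·x); tangency sets this equal to p_x/p_y.
So 4·p_y·y = 3·p_x·x; combined with the budget, a share 4/7 of income goes to x.
Demand: x*(p_x,p_y,I) = 4/7·I/p_x and y* = 3/7·I/p_y.
At p_x=4.2, p_y=14, I=60: x* = 4/7·60/4.2 = 8.1633, y* = 1.8367.
Utility at the optimum: U(8.1633, 1.8367) = 27516.6103.

V = 27516.6103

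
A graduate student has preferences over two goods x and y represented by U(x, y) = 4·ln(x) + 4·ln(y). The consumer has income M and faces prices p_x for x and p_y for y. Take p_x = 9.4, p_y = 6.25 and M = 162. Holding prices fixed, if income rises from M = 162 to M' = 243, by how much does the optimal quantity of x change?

The MRS is y/x. Set MRS = p_x/p_y.
So 4·p_y·y = 4·p_x·x; combined with the budget, a share 0.5 of income goes to x.
Demand: x*(p_x,p_y,M) = 0.5·M/p_x and y* = 0.5·M/p_y.
At p_x=9.4, p_y=6.25, M=162: x* = 0.5·162/9.4 = 8.617.
At M' = 243: x* = 12.9255. Change: 12.9255 − 8.617 = 4.3085.

Δx* = 4.3085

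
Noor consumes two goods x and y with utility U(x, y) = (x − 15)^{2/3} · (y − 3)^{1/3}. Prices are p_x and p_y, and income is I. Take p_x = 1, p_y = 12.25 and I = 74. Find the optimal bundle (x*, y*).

This is Cobb-Douglas in (x−15, y−3): tangency gives 2/3·p_y·(y−3) = 1/3·p_x·(x−15).
After buying the subsistence bundle (15, 3), a share 2/3 of the remaining income goes to x: x* = 15 + 2/3·(I − 15p_x − 3p_y)/p_x.
Discretionary income = 74 − 15·1 − 3·12.25 = 22.25; x* = 15 + 2/3·22.25/1 = 29.8333; y* = 3 + 1/3·22.25/12.25 = 3.6054.

x* = 29.8333, y* = 3.6054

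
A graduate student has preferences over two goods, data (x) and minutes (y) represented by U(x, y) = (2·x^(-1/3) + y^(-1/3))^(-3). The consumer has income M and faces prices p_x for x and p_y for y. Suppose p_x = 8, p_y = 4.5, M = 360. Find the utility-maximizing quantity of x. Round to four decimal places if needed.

MRS = MU_x/MU_y = 2·(y/x)^(4/3). Set equal to p_x/p_y.
Hence y/x = ((1/2)·p_x/p_y)^(1/(4/3)), i.e. raised to the 0.75 power.
With the ratio pinned down, the budget gives x* = M/(p_x + p_y·(y/x)) and y* = (y/x)·x*.
Numerically y/x = 0.915452, so x* = 360/(8 + 4.5·0.915452) = 29.7041.

x* = 29.7041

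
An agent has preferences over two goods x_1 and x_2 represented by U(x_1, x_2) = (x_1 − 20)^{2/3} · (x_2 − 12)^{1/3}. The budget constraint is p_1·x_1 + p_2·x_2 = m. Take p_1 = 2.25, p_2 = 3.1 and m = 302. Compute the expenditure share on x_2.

share on x_2 = 0.3658

MRS = 2·(x_2−12)/(x_1−20). Tangency with p_1/p_2 gives x_2−12 = (1/2)·(p_1/p_2)·(x_1−20).
Substituting into the budget: x_1* = 20 + 2/3·(m − 20·p_1 − 12·p_2)/p_1, and x_2* = 12 + 1/3·(…)/p_2.
Discretionary income = 302 − 20·2.25 − 12·3.1 = 219.8; x_1* = 20 + 2/3·219.8/2.25 = 85.1259; x_2* = 12 + 1/3·219.8/3.1 = 35.6344.
Expenditure on x_2: 3.1·35.6344 = 110.4667; share = 0.3658.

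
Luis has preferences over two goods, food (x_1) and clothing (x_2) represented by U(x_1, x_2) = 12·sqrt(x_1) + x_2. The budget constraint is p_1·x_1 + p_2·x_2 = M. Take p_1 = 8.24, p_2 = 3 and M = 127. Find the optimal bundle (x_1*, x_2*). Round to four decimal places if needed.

x_1* = 4.7719, x_2* = 29.2265

Solve: √x_1 = 6·p_2/p_1, so x_1*(p_1,p_2) = (6·p_2/p_1)², and x_2* = (M − p_1·x_1*)/p_2.
Plugging in: x_1* = (6·3/8.24)² = 4.7719, x_2* = 29.2265.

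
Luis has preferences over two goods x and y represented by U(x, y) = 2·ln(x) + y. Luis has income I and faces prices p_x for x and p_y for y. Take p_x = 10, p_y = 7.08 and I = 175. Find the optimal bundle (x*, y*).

x* = 1.416, y* = 22.7175

Set MRS = p_x/p_y: (2/x)/1 = p_x/p_y.
So x*(p_x,p_y) = 2·p_y/p_x, independent of income; and y* = (I − 2·p_y)/p_y.
At the given prices: x* = 2·7.08/10 = 1.416, and y* = 22.7175.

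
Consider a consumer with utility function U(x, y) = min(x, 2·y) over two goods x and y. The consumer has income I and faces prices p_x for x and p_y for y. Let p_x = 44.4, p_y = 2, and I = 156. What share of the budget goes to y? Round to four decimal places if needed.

share on y = 0.022

Leontief preferences: the optimum is at the kink where x/2 = y/1, i.e. y = (1/2)·x.
Budget: p_x·x + p_y·(1/2)·x = I, so (2·p_x + p_y)·x = 2·I.
Demand: x*(p_x,p_y,I) = 2·I/(2·p_x + p_y), y* = I/(2·p_x + p_y).
Here 2·44.4 + 2 = 90.8, giving x* = 3.4361 and y* = 1.7181.
Expenditure on y: 2·1.7181 = 3.4361; share = 0.022.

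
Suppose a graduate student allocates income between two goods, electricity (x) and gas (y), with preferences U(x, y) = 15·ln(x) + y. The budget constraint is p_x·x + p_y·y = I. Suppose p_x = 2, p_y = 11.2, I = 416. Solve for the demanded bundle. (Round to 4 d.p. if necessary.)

x* = 84, y* = 22.1429

Set MRS = p_x/p_y: (15/x)/1 = p_x/p_y.
So x*(p_x,p_y) = 15·p_y/p_x, independent of income; and y* = (I − 15·p_y)/p_y.
At the given prices: x* = 15·11.2/2 = 84, and y* = 22.1429.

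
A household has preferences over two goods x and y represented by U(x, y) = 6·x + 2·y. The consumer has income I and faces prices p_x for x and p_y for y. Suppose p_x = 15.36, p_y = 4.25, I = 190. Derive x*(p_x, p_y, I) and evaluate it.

x* = 0

Perfect substitutes: compare marginal utility per dollar. 6/p_x vs 2/p_y → 0.3906 vs 0.4706.
y gives more utility per dollar, so spend all income on y: y* = I/p_y, x* = 0.
Numerically: x* = 0, y* = 44.7059.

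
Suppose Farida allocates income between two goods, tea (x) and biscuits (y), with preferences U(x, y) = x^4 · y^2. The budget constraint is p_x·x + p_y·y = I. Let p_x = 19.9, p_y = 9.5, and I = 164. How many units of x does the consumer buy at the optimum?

x* = 5.4941

The MRS is 2·y/x. Set MRS = p_x/p_y.
So 4·p_y·y = 2·p_x·x; combined with the budget, a share 2/3 of income goes to x.
Demand: x*(p_x,p_y,I) = 2/3·I/p_x and y* = 1/3·I/p_y.
At p_x=19.9, p_y=9.5, I=164: x* = 2/3·164/19.9 = 5.4941.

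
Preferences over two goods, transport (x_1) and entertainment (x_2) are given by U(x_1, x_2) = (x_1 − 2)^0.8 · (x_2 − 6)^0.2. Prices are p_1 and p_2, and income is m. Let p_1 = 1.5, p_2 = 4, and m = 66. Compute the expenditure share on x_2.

share on x_2 = 0.4818

MRS = 4·(x_2−6)/(x_1−2). Tangency with p_1/p_2 gives x_2−6 = (1/4)·(p_1/p_2)·(x_1−2).
After buying the subsistence bundle (2, 6), a share 0.8 of the remaining income goes to x_1: x_1* = 2 + 0.8·(m − 2p_1 − 6p_2)/p_1.
Discretionary income = 66 − 2·1.5 − 6·4 = 39; x_1* = 2 + 0.8·39/1.5 = 22.8; x_2* = 6 + 0.2·39/4 = 7.95.
Expenditure on x_2: 4·7.95 = 31.8; share = 0.4818.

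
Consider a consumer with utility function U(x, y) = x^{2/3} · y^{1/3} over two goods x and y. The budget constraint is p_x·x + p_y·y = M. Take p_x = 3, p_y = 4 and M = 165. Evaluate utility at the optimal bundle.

V = 26.4412

MU_x/MU_y = (2/3·y)/(1/3·x); tangency sets this equal to p_x/p_y.
So 2/3·p_y·y = 1/3·p_x·x; combined with the budget, a share 2/3 of income goes to x.
Demand: x*(p_x,p_y,M) = 2/3·M/p_x and y* = 1/3·M/p_y.
At p_x=3, p_y=4, M=165: x* = 2/3·165/3 = 36.6667, y* = 13.75.
Utility at the optimum: U(36.6667, 13.75) = 26.4412.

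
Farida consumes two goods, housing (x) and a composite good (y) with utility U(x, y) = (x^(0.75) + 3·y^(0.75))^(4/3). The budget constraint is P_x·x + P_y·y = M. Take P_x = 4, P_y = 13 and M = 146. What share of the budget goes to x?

share on x = 0.2977

From the CES first-order condition, (1/3)·(y/x)^(0.25) = P_x/P_y.
Solve for the ratio: y/x = [3·P_x/P_y]^(4).
Substitute y = (y/x)·x into the budget: x* = M/(P_x + P_y·(y/x)).
Numerically y/x = 0.726025, so x* = 146/(4 + 13·0.726025) = 10.8644 and y* = 0.726025·10.8644 = 7.8879.
Expenditure on x: 4·10.8644 = 43.4578; share = 0.2977.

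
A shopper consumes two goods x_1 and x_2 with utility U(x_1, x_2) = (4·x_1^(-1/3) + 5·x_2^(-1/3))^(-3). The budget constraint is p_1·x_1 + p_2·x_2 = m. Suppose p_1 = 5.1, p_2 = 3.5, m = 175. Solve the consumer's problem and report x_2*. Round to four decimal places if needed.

x_2* = 25.9151

MRS = MU_x_1/MU_x_2 = (4/5)·(x_2/x_1)^(4/3). Set equal to p_1/p_2.
Hence x_2/x_1 = ((5/4)·p_1/p_2)^(1/(4/3)), i.e. raised to the 0.75 power.
Substitute x_2 = (x_2/x_1)·x_1 into the budget: x_1* = m/(p_1 + p_2·(x_2/x_1)).
Numerically x_2/x_1 = 1.567867, so x_1* = 175/(5.1 + 3.5·1.567867) = 16.5289 and x_2* = 1.567867·16.5289 = 25.9151.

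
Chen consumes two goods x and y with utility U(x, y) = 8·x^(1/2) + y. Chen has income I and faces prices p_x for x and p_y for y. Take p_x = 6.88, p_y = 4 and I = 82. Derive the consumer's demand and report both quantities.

x* = 5.4083, y* = 11.1977

MU_x = 4/√x, MU_y = 1. Tangency: 4/√x = p_x/p_y.
Solve: √x = 4·p_y/p_x, so x*(p_x,p_y) = (4·p_y/p_x)², and y* = (I − p_x·x*)/p_y.
Plugging in: x* = (4·4/6.88)² = 5.4083, y* = 11.1977.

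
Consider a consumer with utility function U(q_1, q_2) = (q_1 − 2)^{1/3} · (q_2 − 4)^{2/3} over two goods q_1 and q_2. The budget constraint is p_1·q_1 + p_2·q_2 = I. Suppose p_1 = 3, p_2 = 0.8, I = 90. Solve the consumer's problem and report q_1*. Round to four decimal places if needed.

Discretionary income = 90 − 2·3 − 4·0.8 = 80.8; q_1* = 2 + 1/3·80.8/3 = 10.9778.

q_1* = 10.9778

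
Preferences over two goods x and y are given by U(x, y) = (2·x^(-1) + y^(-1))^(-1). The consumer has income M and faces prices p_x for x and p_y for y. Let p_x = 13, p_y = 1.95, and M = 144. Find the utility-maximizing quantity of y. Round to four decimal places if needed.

y* = 15.8758

From the CES first-order condition, 2·(y/x)^(2) = p_x/p_y.
Hence y/x = ((1/2)·p_x/p_y)^(1/(2)), i.e. raised to the 0.5 power.
With the ratio pinned down, the budget gives x* = M/(p_x + p_y·(y/x)) and y* = (y/x)·x*.
Numerically y/x = 1.825742, so x* = 144/(13 + 1.95·1.825742) = 8.6955 and y* = 1.825742·8.6955 = 15.8758.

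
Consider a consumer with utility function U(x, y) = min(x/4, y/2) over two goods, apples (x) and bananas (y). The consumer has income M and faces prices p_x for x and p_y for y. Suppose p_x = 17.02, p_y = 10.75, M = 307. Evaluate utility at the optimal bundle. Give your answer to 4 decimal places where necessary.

V = 3.4271

Here 4·17.02 + 2·10.75 = 89.58, giving x* = 13.7084 and y* = 6.8542.
Utility at the optimum: U(13.7084, 6.8542) = 3.4271.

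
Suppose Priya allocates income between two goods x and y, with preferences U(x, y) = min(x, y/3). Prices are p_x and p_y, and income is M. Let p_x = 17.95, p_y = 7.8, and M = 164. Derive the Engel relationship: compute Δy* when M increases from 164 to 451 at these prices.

Δy* = 20.8222

Demand: x*(p_x,p_y,M) = M/(p_x + 3·p_y), y* = 3·M/(p_x + 3·p_y).
Here 17.95 + 3·7.8 = 41.35, giving y* = 11.8984.
At M' = 451: y* = 32.7207. Change: 32.7207 − 11.8984 = 20.8222.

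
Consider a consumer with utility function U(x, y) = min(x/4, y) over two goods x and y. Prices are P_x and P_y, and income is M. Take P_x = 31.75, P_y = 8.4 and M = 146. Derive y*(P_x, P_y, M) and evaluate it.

y* = 1.0783

With perfect complements, no substitution: consume in ratio x:y = 4:1.
Budget: P_x·x + P_y·(1/4)·x = M, so (4·P_x + P_y)·x = 4·M.
Demand: x*(P_x,P_y,M) = 4·M/(4·P_x + P_y), y* = M/(4·P_x + P_y).
Here 4·31.75 + 8.4 = 135.4, giving y* = 1.0783.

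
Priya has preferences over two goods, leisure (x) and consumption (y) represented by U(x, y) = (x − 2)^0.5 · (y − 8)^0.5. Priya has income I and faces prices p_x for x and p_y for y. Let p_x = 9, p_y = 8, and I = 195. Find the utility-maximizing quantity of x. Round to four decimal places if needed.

x* = 8.2778

MRS = (y−8)/(x−2). Tangency with p_x/p_y gives y−8 = (p_x/p_y)·(x−2).
Substituting into the budget: x* = 2 + 0.5·(I − 2·p_x − 8·p_y)/p_x, and y* = 8 + 0.5·(…)/p_y.
Discretionary income = 195 − 2·9 − 8·8 = 113; x* = 2 + 0.5·113/9 = 8.2778.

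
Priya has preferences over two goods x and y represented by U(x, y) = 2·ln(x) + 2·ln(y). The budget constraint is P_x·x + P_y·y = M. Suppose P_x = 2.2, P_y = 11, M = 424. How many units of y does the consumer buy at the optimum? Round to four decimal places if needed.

Tangency: MRS = y/x = P_x/P_y.
So 2·P_y·y = 2·P_x·x; combined with the budget, a share 0.5 of income goes to x.
Demand: x*(P_x,P_y,M) = 0.5·M/P_x and y* = 0.5·M/P_y.
At P_x=2.2, P_y=11, M=424: y* = 0.5·424/11 = 19.2727.

y* = 19.2727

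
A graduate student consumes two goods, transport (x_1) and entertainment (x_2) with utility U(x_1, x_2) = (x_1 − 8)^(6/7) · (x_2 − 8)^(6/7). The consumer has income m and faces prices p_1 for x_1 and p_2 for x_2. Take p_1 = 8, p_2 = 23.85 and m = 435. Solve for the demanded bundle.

Let x_1' = x_1−8, x_2' = x_2−8. MRS = x_2'/x_1' = p_1/p_2.
Substituting into the budget: x_1* = 8 + 0.5·(m − 8·p_1 − 8·p_2)/p_1, and x_2* = 8 + 0.5·(…)/p_2.
Discretionary income = 435 − 8·8 − 8·23.85 = 180.2; x_1* = 8 + 0.5·180.2/8 = 19.2625; x_2* = 8 + 0.5·180.2/23.85 = 11.7778.

x_1* = 19.2625, x_2* = 11.7778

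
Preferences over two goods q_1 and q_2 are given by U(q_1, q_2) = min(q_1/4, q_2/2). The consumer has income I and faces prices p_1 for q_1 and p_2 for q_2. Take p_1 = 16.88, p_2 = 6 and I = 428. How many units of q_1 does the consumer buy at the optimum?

Demand: q_1*(p_1,p_2,I) = 4·I/(4·p_1 + 2·p_2), q_2* = 2·I/(4·p_1 + 2·p_2).
Here 4·16.88 + 2·6 = 79.52, giving q_1* = 21.5292.

q_1* = 21.5292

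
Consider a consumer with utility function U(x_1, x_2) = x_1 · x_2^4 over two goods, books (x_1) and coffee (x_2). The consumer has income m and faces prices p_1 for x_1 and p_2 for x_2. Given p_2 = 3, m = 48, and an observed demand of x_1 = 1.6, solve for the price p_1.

The MRS is (1/4)·x_2/x_1. Set MRS = p_1/p_2.
Rearranging, p_2·x_2 = 4·p_1·x_1. Substituting into the budget gives p_1·x_1·(1 + 4) = m.
Demand: x_1*(p_1,p_2,m) = 0.2·m/p_1 and x_2* = 0.8·m/p_2.
Set x_1* = 1.6 in the demand function and solve for p_1: p_1 = 6.

p_1 = 6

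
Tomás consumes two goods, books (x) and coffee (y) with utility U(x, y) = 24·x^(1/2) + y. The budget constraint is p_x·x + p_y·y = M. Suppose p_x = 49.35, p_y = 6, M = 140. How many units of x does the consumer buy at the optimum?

Set MRS = p_x/p_y: 12·x^(−1/2) = p_x/p_y.
Thus x* = (12·p_y/p_x)² — independent of M — with the rest of income spent on y.
Plugging in: x* = (12·6/49.35)² = 2.1286.

x* = 2.1286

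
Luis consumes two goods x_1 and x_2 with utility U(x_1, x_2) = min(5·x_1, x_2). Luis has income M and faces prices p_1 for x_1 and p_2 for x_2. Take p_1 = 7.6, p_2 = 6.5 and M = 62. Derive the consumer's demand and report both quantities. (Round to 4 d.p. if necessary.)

x_1* = 1.5461, x_2* = 7.7307

With perfect complements, no substitution: consume in ratio x_1:x_2 = 1:5.
Budget: p_1·x_1 + p_2·5·x_1 = M, so (p_1 + 5·p_2)·x_1 = M.
Demand: x_1*(p_1,p_2,M) = M/(p_1 + 5·p_2), x_2* = 5·M/(p_1 + 5·p_2).
Here 7.6 + 5·6.5 = 40.1, giving x_1* = 1.5461 and x_2* = 7.7307.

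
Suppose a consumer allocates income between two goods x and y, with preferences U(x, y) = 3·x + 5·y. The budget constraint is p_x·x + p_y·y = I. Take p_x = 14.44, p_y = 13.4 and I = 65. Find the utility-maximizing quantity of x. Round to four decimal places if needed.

Perfect substitutes: compare marginal utility per dollar. 3/p_x vs 5/p_y → 0.2078 vs 0.3731.
y gives more utility per dollar, so spend all income on y: y* = I/p_y, x* = 0.
Numerically: x* = 0, y* = 4.8507.

x* = 0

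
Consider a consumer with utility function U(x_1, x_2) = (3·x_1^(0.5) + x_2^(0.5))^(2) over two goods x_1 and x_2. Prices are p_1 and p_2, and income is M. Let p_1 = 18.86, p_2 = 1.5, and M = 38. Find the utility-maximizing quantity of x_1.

x_1* = 0.8406

From the CES first-order condition, 3·(x_2/x_1)^(0.5) = p_1/p_2.
Solve for the ratio: x_2/x_1 = [(1/3)·p_1/p_2]^(2).
Substitute x_2 = (x_2/x_1)·x_1 into the budget: x_1* = M/(p_1 + p_2·(x_2/x_1)).
Numerically x_2/x_1 = 17.565412, so x_1* = 38/(18.86 + 1.5·17.565412) = 0.8406.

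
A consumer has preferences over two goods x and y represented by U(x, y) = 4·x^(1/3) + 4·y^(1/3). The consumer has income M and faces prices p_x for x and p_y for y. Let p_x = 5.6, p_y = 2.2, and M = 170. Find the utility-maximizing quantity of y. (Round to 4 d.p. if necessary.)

Numerically y/x = 4.061141, so x* = 170/(5.6 + 2.2·4.061141) = 11.6963 and y* = 4.061141·11.6963 = 47.5003.

y* = 47.5003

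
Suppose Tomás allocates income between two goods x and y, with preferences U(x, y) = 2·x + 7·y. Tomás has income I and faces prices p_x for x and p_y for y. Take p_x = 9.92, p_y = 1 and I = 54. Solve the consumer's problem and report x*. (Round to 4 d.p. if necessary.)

Perfect substitutes: compare marginal utility per dollar. 2/p_x vs 7/p_y → 0.2016 vs 7.
y gives more utility per dollar, so spend all income on y: y* = I/p_y, x* = 0.
Numerically: x* = 0, y* = 54.

x* = 0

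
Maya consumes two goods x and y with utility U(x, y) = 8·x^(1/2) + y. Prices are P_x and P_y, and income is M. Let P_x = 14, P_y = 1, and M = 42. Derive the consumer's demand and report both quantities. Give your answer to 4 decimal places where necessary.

x* = 0.0816, y* = 40.8571

Set MRS = P_x/P_y: 4·x^(−1/2) = P_x/P_y.
Solve: √x = 4·P_y/P_x, so x*(P_x,P_y) = (4·P_y/P_x)², and y* = (M − P_x·x*)/P_y.
Plugging in: x* = (4·1/14)² = 0.0816, y* = 40.8571.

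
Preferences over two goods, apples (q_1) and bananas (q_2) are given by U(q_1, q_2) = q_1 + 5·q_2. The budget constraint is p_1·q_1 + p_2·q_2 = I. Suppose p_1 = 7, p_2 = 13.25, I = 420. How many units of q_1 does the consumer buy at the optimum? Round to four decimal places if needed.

Perfect substitutes: compare marginal utility per dollar. 1/p_1 vs 5/p_2 → 0.1429 vs 0.3774.
q_2 gives more utility per dollar, so spend all income on q_2: q_2* = I/p_2, q_1* = 0.
Numerically: q_1* = 0, q_2* = 31.6981.

q_1* = 0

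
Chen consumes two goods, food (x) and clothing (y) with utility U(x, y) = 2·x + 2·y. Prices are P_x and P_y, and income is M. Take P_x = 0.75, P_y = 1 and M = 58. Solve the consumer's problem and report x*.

Linear utility — the consumer picks whichever good has higher MU/price: 2/0.75 = 2.6667 vs 2/1 = 2.
x gives more utility per dollar, so spend all income on x: x* = M/P_x, y* = 0.
Numerically: x* = 77.3333, y* = 0.

x* = 77.3333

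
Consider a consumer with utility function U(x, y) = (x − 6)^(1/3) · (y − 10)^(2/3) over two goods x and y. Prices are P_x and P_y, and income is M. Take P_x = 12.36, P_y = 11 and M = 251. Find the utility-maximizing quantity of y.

After buying the subsistence bundle (6, 10), a share 1/3 of the remaining income goes to x: x* = 6 + 1/3·(M − 6P_x − 10P_y)/P_x.
Discretionary income = 251 − 6·12.36 − 10·11 = 66.84; y* = 10 + 2/3·66.84/11 = 14.0509.

y* = 14.0509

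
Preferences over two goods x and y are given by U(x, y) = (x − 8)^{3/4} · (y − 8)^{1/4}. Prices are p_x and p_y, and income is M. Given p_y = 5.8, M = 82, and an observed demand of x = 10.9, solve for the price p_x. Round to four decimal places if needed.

p_x = 3

This is Cobb-Douglas in (x−8, y−8): tangency gives 0.75·p_y·(y−8) = 0.25·p_x·(x−8).
Substituting into the budget: x* = 8 + 0.75·(M − 8·p_x − 8·p_y)/p_x, and y* = 8 + 0.25·(…)/p_y.
Set x* = 10.9 in the demand function and solve for p_x: p_x = 3.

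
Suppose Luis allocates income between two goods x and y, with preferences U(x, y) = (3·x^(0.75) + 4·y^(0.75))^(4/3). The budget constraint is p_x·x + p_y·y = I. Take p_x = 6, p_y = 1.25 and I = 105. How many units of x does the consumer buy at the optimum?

With the ratio pinned down, the budget gives x* = I/(p_x + p_y·(y/x)) and y* = (y/x)·x*.
Numerically y/x = 1677.7216, so x* = 105/(6 + 1.25·1677.7216) = 0.0499.

x* = 0.0499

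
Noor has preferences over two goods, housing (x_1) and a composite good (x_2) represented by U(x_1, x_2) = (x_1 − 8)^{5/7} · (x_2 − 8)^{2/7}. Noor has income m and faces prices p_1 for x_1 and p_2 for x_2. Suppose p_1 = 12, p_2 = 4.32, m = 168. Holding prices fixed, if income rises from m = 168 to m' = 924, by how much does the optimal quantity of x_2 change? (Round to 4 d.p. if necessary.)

After buying the subsistence bundle (8, 8), a share 5/7 of the remaining income goes to x_1: x_1* = 8 + 5/7·(m − 8p_1 − 8p_2)/p_1.
Discretionary income = 168 − 8·12 − 8·4.32 = 37.44; x_2* = 8 + 2/7·37.44/4.32 = 10.4762.
At m' = 924: x_2* = 60.4762. Change: 60.4762 − 10.4762 = 50.

Δx_2* = 50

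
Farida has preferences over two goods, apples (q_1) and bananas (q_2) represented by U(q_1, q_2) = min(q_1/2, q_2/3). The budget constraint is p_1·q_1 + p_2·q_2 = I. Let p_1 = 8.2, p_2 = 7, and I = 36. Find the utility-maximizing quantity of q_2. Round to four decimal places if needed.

q_2* = 2.8877

Leontief preferences: the optimum is at the kink where q_1/2 = q_2/3, i.e. q_2 = (3/2)·q_1.
Budget: p_1·q_1 + p_2·(3/2)·q_1 = I, so (2·p_1 + 3·p_2)·q_1 = 2·I.
Demand: q_1*(p_1,p_2,I) = 2·I/(2·p_1 + 3·p_2), q_2* = 3·I/(2·p_1 + 3·p_2).
Here 2·8.2 + 3·7 = 37.4, giving q_2* = 2.8877.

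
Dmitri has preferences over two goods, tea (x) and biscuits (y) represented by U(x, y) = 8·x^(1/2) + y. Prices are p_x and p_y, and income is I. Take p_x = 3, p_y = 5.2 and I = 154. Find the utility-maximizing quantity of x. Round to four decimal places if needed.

x* = 48.0711

Thus x* = (4·p_y/p_x)² — independent of I — with the rest of income spent on y.
Plugging in: x* = (4·5.2/3)² = 48.0711.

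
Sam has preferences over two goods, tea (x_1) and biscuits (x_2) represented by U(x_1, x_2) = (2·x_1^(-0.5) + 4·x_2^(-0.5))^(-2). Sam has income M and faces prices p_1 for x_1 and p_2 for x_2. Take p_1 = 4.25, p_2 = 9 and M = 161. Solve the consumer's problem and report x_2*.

MU_x_1 ∝ 2·x_1^(-1.5), MU_x_2 ∝ 4·x_2^(-1.5), so MRS = (1/2)·(x_2/x_1)^(1.5) = p_1/p_2.
Hence x_2/x_1 = (2·p_1/p_2)^(1/(1.5)), i.e. raised to the 2/3 power.
Substitute x_2 = (x_2/x_1)·x_1 into the budget: x_1* = M/(p_1 + p_2·(x_2/x_1)).
Numerically x_2/x_1 = 0.962611, so x_1* = 161/(4.25 + 9·0.962611) = 12.4676 and x_2* = 0.962611·12.4676 = 12.0014.

x_2* = 12.0014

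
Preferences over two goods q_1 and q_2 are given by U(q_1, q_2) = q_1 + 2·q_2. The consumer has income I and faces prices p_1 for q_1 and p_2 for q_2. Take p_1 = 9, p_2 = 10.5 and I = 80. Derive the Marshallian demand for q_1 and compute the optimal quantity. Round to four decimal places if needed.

q_1* = 0

Linear utility — the consumer picks whichever good has higher MU/price: 1/9 = 0.1111 vs 2/10.5 = 0.1905.
q_2 gives more utility per dollar, so spend all income on q_2: q_2* = I/p_2, q_1* = 0.
Numerically: q_1* = 0, q_2* = 7.619.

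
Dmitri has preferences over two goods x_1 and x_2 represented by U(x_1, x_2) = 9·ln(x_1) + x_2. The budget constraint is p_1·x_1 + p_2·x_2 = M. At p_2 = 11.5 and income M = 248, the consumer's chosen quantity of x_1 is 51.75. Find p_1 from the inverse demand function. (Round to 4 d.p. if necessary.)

p_1 = 2

Set MRS = p_1/p_2: (9/x_1)/1 = p_1/p_2.
So x_1*(p_1,p_2) = 9·p_2/p_1, independent of income; and x_2* = (M − 9·p_2)/p_2.
Set x_1* = 51.75 in the demand function and solve for p_1: p_1 = 2.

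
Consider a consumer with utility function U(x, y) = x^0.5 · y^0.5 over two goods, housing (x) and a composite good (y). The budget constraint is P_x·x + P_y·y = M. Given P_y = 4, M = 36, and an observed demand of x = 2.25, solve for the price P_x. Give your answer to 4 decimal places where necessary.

P_x = 8

Tangency: MRS = y/x = P_x/P_y.
Rearranging, P_y·y = P_x·x. Substituting into the budget gives P_x·x·(1 + 1) = M.
Demand: x*(P_x,P_y,M) = 0.5·M/P_x and y* = 0.5·M/P_y.
Set x* = 2.25 in the demand function and solve for P_x: P_x = 8.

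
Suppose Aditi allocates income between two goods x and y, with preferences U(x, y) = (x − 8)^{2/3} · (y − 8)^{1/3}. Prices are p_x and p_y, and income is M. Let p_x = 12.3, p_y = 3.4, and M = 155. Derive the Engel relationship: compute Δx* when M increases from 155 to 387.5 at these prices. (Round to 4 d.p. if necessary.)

Δx* = 12.6016

This is Cobb-Douglas in (x−8, y−8): tangency gives 2/3·p_y·(y−8) = 1/3·p_x·(x−8).
Substituting into the budget: x* = 8 + 2/3·(M − 8·p_x − 8·p_y)/p_x, and y* = 8 + 1/3·(…)/p_y.
Discretionary income = 155 − 8·12.3 − 8·3.4 = 29.4; x* = 8 + 2/3·29.4/12.3 = 9.5935.
At M' = 387.5: x* = 22.1951. Change: 22.1951 − 9.5935 = 12.6016.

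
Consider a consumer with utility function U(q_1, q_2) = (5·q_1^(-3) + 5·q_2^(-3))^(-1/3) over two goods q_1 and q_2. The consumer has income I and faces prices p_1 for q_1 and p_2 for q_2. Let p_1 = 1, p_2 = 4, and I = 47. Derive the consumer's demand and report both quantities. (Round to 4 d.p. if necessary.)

From the CES first-order condition, (q_2/q_1)^(4) = p_1/p_2.
Hence q_2/q_1 = (p_1/p_2)^(1/(4)), i.e. raised to the 0.25 power.
Substitute q_2 = (q_2/q_1)·q_1 into the budget: q_1* = I/(p_1 + p_2·(q_2/q_1)).
Numerically q_2/q_1 = 0.707107, so q_1* = 47/(1 + 4·0.707107) = 12.2766 and q_2* = 0.707107·12.2766 = 8.6809.

q_1* = 12.2766, q_2* = 8.6809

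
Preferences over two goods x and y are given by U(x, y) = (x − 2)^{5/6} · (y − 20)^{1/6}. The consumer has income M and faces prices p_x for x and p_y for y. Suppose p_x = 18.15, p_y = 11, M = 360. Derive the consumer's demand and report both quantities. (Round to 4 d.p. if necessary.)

x* = 6.7612, y* = 21.5712

This is Cobb-Douglas in (x−2, y−20): tangency gives 5/6·p_y·(y−20) = 1/6·p_x·(x−2).
Substituting into the budget: x* = 2 + 5/6·(M − 2·p_x − 20·p_y)/p_x, and y* = 20 + 1/6·(…)/p_y.
Discretionary income = 360 − 2·18.15 − 20·11 = 103.7; x* = 2 + 5/6·103.7/18.15 = 6.7612; y* = 20 + 1/6·103.7/11 = 21.5712.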